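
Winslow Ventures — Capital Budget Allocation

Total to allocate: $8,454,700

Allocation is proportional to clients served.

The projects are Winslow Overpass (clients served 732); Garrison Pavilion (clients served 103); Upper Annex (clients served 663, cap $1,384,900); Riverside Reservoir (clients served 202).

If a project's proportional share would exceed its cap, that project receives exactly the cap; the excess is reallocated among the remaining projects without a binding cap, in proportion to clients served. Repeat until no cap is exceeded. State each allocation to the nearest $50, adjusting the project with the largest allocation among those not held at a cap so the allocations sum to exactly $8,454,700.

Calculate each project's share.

Total clients served = 1,700.
Unconstrained shares: Winslow Overpass 3,640,494.35; Garrison Pavilion 512,255.35; Upper Annex 3,297,333.00; Riverside Reservoir 1,004,617.29.
Held at cap: Upper Annex ($1,384,900); remaining pool $7,069,800 reallocated over remaining clients served 1,037.
Redistributed shares: Winslow Overpass 4,990,447.06 → $4,990,450; Garrison Pavilion 702,207.71 → $702,200; Riverside Reservoir 1,377,145.23 → $1,377,150.

Winslow Overpass: $4,990,450 · Garrison Pavilion: $702,200 · Upper Annex: $1,384,900 · Riverside Reservoir: $1,377,150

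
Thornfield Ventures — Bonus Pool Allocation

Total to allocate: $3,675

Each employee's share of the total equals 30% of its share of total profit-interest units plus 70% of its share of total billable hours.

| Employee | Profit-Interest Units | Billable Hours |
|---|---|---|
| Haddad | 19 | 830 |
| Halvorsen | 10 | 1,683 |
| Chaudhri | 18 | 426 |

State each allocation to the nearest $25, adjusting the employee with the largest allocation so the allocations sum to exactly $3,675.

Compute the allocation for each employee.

Haddad: $1,175 · Halvorsen: $1,700 · Chaudhri: $800

Totals — profit-interest units 47, billable hours 2,939.
Combined weights (30% profit-interest units + 70% billable hours): Haddad 0.3190; Halvorsen 0.4647; Chaudhri 0.2164.
Raw shares: Haddad 1,172.19; Halvorsen 1,707.70; Chaudhri 795.11.
At nearest $25: Haddad $1,175; Halvorsen $1,700; Chaudhri $800. Sum = $3,675.
Rounded total matches; no reconciliation needed.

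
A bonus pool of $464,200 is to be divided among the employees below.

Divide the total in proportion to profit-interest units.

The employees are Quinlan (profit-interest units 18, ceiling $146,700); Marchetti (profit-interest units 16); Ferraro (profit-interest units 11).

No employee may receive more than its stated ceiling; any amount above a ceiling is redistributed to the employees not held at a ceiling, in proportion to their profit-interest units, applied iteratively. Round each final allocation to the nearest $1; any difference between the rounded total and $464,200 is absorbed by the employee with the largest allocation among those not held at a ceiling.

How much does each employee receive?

Profit-interest units total: 45.
Pro-rata shares before constraints: Quinlan 185,680.00; Marchetti 165,048.89; Ferraro 113,471.11.
Capped: Quinlan ($146,700); residual $317,500 reallocated over remaining profit-interest units 27.
Shares after redistribution: Marchetti 188,148.15 → $188,148; Ferraro 129,351.85 → $129,352.

Quinlan: $146,700 · Marchetti: $188,148 · Ferraro: $129,352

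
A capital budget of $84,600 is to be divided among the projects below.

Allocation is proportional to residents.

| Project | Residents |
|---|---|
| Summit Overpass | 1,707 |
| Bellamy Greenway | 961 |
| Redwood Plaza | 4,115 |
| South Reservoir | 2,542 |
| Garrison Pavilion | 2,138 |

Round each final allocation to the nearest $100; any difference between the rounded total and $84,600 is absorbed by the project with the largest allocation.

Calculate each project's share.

Summit Overpass: $12,600; Bellamy Greenway: $7,100; Redwood Plaza: $30,300; South Reservoir: $18,800; Garrison Pavilion: $15,800

Total residents = 11,463.
Pro-rata amounts: Summit Overpass 1,707/11,463 × $84,600 = 12,598.12; Bellamy Greenway 961/11,463 × $84,600 = 7,092.44; Redwood Plaza 4,115/11,463 × $84,600 = 30,369.80; South Reservoir 2,542/11,463 × $84,600 = 18,760.64; Garrison Pavilion 2,138/11,463 × $84,600 = 15,779.01.
After rounding ($100): Summit Overpass $12,600; Bellamy Greenway $7,100; Redwood Plaza $30,400; South Reservoir $18,800; Garrison Pavilion $15,800. Sum = $84,700.
Difference $84,600 − $84,700 = −$100 applied to largest allocation (Redwood Plaza): Redwood Plaza becomes $30,300.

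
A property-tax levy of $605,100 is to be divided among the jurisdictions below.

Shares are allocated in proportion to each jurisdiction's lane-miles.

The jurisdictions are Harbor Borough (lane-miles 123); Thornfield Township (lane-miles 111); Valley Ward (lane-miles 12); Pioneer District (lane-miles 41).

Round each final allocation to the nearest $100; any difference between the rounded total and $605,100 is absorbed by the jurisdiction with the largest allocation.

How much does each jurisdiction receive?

Harbor Borough: $259,400 | Thornfield Township: $234,000 | Valley Ward: $25,300 | Pioneer District: $86,400

Combined lane-miles = 287.
Pro-rata amounts: Harbor Borough 123/287 × $605,100 = 259,328.57; Thornfield Township 111/287 × $605,100 = 234,028.22; Valley Ward 12/287 × $605,100 = 25,300.35; Pioneer District 41/287 × $605,100 = 86,442.86.
Rounded to nearest $100: Harbor Borough $259,300; Thornfield Township $234,000; Valley Ward $25,300; Pioneer District $86,400. Sum = $605,000.
Difference $605,100 − $605,000 = +$100 applied to largest allocation (Harbor Borough): Harbor Borough becomes $259,400.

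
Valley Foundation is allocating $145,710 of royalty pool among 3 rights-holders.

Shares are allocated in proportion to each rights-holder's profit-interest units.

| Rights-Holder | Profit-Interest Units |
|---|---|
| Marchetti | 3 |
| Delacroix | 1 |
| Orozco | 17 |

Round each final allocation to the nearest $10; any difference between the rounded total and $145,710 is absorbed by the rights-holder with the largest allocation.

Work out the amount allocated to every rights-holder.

Marchetti: $20,820 · Delacroix: $6,940 · Orozco: $117,950

Profit-interest units total: 21.
Proportional shares: Marchetti 3/21 × $145,710 = 20,815.71; Delacroix 1/21 × $145,710 = 6,938.57; Orozco 17/21 × $145,710 = 117,955.71.
After rounding ($10): Marchetti $20,820; Delacroix $6,940; Orozco $117,960. Sum = $145,720.
Difference $145,710 − $145,720 = −$10 applied to largest allocation (Orozco): Orozco becomes $117,950.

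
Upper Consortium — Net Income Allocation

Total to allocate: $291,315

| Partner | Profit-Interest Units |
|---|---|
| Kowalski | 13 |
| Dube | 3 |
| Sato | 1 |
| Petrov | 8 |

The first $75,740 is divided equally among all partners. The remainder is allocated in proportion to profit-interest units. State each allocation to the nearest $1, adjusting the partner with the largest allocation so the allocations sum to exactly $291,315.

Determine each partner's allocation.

Kowalski: $131,034 · Dube: $44,804 · Sato: $27,558 · Petrov: $87,919

First tranche $75,740 split equally: $18,935 each.
Remainder $215,575 by profit-interest units (total 25): Kowalski 112,099.00 → $112,099; Dube 25,869.00 → $25,869; Sato 8,623.00 → $8,623; Petrov 68,984.00 → $68,984.
Totals: Kowalski $18,935 + $112,099 = $131,034; Dube $18,935 + $25,869 = $44,804; Sato $18,935 + $8,623 = $27,558; Petrov $18,935 + $68,984 = $87,919.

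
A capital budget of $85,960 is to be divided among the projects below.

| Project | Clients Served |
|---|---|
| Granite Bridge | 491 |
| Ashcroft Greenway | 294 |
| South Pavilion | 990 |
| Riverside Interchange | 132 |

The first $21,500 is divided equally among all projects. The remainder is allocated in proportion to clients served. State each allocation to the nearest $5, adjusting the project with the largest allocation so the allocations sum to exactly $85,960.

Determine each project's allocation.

First tranche $21,500 split equally: $5,375 each.
Remainder $64,460 by clients served (total 1,907): Granite Bridge 16,596.68 → $16,595; Ashcroft Greenway 9,937.72 → $9,940; South Pavilion 33,463.77 → $33,465; Riverside Interchange 4,461.84 → $4,460.
Totals: Granite Bridge $5,375 + $16,595 = $21,970; Ashcroft Greenway $5,375 + $9,940 = $15,315; South Pavilion $5,375 + $33,465 = $38,840; Riverside Interchange $5,375 + $4,460 = $9,835.

Granite Bridge: $21,970 · Ashcroft Greenway: $15,315 · South Pavilion: $38,840 · Riverside Interchange: $9,835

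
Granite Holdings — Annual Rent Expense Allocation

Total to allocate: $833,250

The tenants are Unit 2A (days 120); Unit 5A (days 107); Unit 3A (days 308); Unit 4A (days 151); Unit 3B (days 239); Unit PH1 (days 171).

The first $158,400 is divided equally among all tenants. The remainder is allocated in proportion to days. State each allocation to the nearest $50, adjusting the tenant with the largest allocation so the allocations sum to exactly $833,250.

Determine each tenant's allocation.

Equal tier: $158,400 ÷ 6 = $26,400 apiece.
Remainder $674,850 by days (total 1,096): Unit 2A 73,888.69 → $73,900; Unit 5A 65,884.08 → $65,900; Unit 3A 189,647.63 → $189,650; Unit 4A 92,976.60 → $93,000; Unit 3B 147,161.63 → $147,150; Unit PH1 105,291.38 → $105,300.
Rounding difference −$50 on remainder applied to Unit 3A.
Totals: Unit 2A $26,400 + $73,900 = $100,300; Unit 5A $26,400 + $65,900 = $92,300; Unit 3A $26,400 + $189,600 = $216,000; Unit 4A $26,400 + $93,000 = $119,400; Unit 3B $26,400 + $147,150 = $173,550; Unit PH1 $26,400 + $105,300 = $131,700.

Unit 2A: $100,300 | Unit 5A: $92,300 | Unit 3A: $216,000 | Unit 4A: $119,400 | Unit 3B: $173,550 | Unit PH1: $131,700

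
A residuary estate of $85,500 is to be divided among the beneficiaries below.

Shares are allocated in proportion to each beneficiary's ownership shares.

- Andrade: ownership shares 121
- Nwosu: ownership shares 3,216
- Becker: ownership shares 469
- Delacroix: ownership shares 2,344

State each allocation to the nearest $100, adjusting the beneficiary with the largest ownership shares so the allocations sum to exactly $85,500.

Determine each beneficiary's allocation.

Sum of ownership shares: 121 + 3,216 + 469 + 2,344 = 6,150.
Pro-rata amounts: Andrade 1,682.20; Nwosu 44,710.24; Becker 6,520.24; Delacroix 32,587.32.
Rounded to nearest $100: Andrade $1,700; Nwosu $44,700; Becker $6,500; Delacroix $32,600. Sum = $85,500.
No rounding difference to absorb.

Andrade: $1,700; Nwosu: $44,700; Becker: $6,500; Delacroix: $32,600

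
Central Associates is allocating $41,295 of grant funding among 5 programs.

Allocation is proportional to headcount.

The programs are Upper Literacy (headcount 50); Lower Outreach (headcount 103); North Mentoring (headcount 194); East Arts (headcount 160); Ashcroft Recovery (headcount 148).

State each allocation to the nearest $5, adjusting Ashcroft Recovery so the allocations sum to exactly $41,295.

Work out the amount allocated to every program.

Headcount total: 655.
Unrounded shares: Upper Literacy 50/655 × $41,295 = 3,152.29; Lower Outreach 103/655 × $41,295 = 6,493.72; North Mentoring 194/655 × $41,295 = 12,230.89; East Arts 160/655 × $41,295 = 10,087.33; Ashcroft Recovery 148/655 × $41,295 = 9,330.78.
After rounding ($5): Upper Literacy $3,150; Lower Outreach $6,495; North Mentoring $12,230; East Arts $10,085; Ashcroft Recovery $9,330. Sum = $41,290.
Difference $41,295 − $41,290 = +$5 applied to Ashcroft Recovery: Ashcroft Recovery becomes $9,335.

Upper Literacy: $3,150 · Lower Outreach: $6,495 · North Mentoring: $12,230 · East Arts: $10,085 · Ashcroft Recovery: $9,335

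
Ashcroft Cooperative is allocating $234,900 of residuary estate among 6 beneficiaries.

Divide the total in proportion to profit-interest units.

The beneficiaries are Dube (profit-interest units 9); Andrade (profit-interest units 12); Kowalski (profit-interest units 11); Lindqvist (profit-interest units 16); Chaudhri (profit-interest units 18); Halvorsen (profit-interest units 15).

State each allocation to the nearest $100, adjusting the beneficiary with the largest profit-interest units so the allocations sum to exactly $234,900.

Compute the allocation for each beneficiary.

Dube: $26,100 | Andrade: $34,800 | Kowalski: $31,900 | Lindqvist: $46,400 | Chaudhri: $52,200 | Halvorsen: $43,500

Profit-interest units total: 9 + 12 + 11 + 16 + 18 + 15 = 81.
Pro-rata amounts: Dube 26,100.00; Andrade 34,800.00; Kowalski 31,900.00; Lindqvist 46,400.00; Chaudhri 52,200.00; Halvorsen 43,500.00.
Rounded to nearest $100: Dube $26,100; Andrade $34,800; Kowalski $31,900; Lindqvist $46,400; Chaudhri $52,200; Halvorsen $43,500. Sum = $234,900.
Sum already equals the total — no adjustment.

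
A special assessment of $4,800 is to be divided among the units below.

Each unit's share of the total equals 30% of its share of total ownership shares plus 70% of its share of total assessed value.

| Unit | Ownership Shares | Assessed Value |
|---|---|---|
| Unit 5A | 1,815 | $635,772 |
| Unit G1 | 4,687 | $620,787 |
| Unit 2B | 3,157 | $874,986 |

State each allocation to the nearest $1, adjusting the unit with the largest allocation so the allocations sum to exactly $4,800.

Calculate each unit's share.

Unit 5A: $1,273 · Unit G1: $1,677 · Unit 2B: $1,850

Ownership shares total 9,659; assessed value total 2,131,545.
Blended shares (30% ownership shares + 70% assessed value): Unit 5A 0.2652; Unit G1 0.3494; Unit 2B 0.3854.
Pro-rata amounts: Unit 5A 1,272.77; Unit G1 1,677.32; Unit 2B 1,849.92.
Rounded to nearest $1: Unit 5A $1,273; Unit G1 $1,677; Unit 2B $1,850. Sum = $4,800.
Sum already equals the total — no adjustment.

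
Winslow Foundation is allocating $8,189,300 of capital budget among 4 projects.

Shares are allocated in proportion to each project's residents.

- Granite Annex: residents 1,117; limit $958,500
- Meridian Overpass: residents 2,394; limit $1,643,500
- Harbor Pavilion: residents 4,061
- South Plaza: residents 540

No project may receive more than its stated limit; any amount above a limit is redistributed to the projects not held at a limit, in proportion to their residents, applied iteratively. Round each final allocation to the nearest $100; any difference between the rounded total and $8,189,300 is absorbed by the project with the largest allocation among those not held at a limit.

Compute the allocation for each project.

Granite Annex: $958,500; Meridian Overpass: $1,643,500; Harbor Pavilion: $4,931,500; South Plaza: $655,800

Residents total: 8,112.
Proportional shares (ignoring caps): Granite Annex 1,127,644.00; Meridian Overpass 2,416,812.65; Harbor Pavilion 4,099,697.65; South Plaza 545,145.71.
Capped: Granite Annex ($958,500), Meridian Overpass ($1,643,500); remaining pool $5,587,300 reallocated over remaining residents 4,601.
Shares after redistribution: Harbor Pavilion 4,931,542.12 → $4,931,500; South Plaza 655,757.88 → $655,800.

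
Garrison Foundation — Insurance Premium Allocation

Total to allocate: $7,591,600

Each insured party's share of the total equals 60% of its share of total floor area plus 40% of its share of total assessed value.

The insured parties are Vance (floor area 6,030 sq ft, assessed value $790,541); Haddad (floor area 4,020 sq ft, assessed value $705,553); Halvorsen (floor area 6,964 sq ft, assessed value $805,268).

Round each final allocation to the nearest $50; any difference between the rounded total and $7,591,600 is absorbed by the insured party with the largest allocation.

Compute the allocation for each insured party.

Vance: $2,657,450; Haddad: $2,007,200; Halvorsen: $2,926,950

Totals — floor area 17,014, assessed value 2,301,362.
Composite weights (60% floor area + 40% assessed value): Vance 0.3501; Haddad 0.2644; Halvorsen 0.3855.
Unrounded shares: Vance 2,657,458.04; Haddad 2,007,202.75; Halvorsen 2,926,939.21.
At nearest $50: Vance $2,657,450; Haddad $2,007,200; Halvorsen $2,926,950. Sum = $7,591,600.
No rounding difference to absorb.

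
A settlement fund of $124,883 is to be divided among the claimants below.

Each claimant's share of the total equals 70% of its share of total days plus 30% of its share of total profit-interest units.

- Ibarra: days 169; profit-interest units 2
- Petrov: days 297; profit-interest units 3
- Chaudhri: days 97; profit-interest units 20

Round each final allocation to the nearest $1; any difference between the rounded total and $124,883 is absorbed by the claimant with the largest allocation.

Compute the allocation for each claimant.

Ibarra: $29,238 | Petrov: $50,612 | Chaudhri: $45,033

Days total 563; profit-interest units total 25.
Combined weights (70% days + 30% profit-interest units): Ibarra 0.2341; Petrov 0.4053; Chaudhri 0.3606.
Raw shares: Ibarra 29,238.15; Petrov 50,611.55; Chaudhri 45,033.30.
After rounding ($1): Ibarra $29,238; Petrov $50,612; Chaudhri $45,033. Sum = $124,883.
Sum already equals the total — no adjustment.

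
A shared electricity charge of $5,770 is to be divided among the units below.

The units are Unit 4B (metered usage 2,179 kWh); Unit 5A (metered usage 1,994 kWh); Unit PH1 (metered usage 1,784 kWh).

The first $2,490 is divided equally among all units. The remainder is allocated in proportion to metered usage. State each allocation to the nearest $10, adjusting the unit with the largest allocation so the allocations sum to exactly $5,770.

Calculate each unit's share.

Unit 4B: $2,030; Unit 5A: $1,930; Unit PH1: $1,810

First tranche $2,490 split equally: $830 each.
Remainder $3,280 by metered usage (total 5,957): Unit 4B 1,199.79 → $1,200; Unit 5A 1,097.92 → $1,100; Unit PH1 982.29 → $980.
Totals: Unit 4B $830 + $1,200 = $2,030; Unit 5A $830 + $1,100 = $1,930; Unit PH1 $830 + $980 = $1,810.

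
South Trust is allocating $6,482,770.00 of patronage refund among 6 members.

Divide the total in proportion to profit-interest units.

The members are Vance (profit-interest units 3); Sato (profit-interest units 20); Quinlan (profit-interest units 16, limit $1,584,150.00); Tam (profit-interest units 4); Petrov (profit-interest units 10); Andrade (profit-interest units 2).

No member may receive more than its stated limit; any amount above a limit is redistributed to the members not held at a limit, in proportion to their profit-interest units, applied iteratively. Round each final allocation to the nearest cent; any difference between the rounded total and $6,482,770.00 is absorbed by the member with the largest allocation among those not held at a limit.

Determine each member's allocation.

Vance: $376,816.92; Sato: $2,512,112.83; Quinlan: $1,584,150.00; Tam: $502,422.56; Petrov: $1,256,056.41; Andrade: $251,211.28

Profit-interest units total: 55.
Pro-rata shares before constraints: Vance 353,605.6364; Sato 2,357,370.9091; Quinlan 1,885,896.7273; Tam 471,474.1818; Petrov 1,178,685.4545; Andrade 235,737.0909.
Capped: Quinlan ($1,584,150.00); balance $4,898,620.00 reallocated over remaining profit-interest units 39.
Remaining shares: Vance 376,816.9231 → $376,816.92; Sato 2,512,112.8205 → $2,512,112.82; Tam 502,422.5641 → $502,422.56; Petrov 1,256,056.4103 → $1,256,056.41; Andrade 251,211.2821 → $251,211.28.
Rounding difference +$0.01 applied to Sato → $2,512,112.83.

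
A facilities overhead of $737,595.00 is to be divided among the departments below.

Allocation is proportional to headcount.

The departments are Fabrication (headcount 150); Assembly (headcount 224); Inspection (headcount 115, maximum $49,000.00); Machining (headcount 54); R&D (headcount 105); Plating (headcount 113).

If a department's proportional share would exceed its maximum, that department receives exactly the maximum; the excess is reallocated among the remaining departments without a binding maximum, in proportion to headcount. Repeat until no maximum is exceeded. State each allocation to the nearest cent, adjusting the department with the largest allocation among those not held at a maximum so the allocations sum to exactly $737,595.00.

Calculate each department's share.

Total headcount = 761.
Pro-rata shares before constraints: Fabrication 145,386.6623; Assembly 217,110.7490; Inspection 111,463.1078; Machining 52,339.1984; R&D 101,770.6636; Plating 109,524.6189.
Held at cap: Inspection ($49,000.00); balance $688,595.00 reallocated over remaining headcount 646.
Redistributed shares: Fabrication 159,890.4799 → $159,890.48; Assembly 238,769.7833 → $238,769.78; Machining 57,560.5728 → $57,560.57; R&D 111,923.3359 → $111,923.34; Plating 120,450.8282 → $120,450.83.

Fabrication: $159,890.48; Assembly: $238,769.78; Inspection: $49,000.00; Machining: $57,560.57; R&D: $111,923.34; Plating: $120,450.83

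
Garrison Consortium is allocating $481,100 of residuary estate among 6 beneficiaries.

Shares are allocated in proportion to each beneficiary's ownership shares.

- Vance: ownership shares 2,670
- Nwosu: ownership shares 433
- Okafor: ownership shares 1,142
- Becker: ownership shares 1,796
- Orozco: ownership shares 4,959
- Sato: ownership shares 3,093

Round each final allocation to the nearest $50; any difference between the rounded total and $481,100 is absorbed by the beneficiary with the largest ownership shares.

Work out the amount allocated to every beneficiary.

Sum of ownership shares: 2,670 + 433 + 1,142 + 1,796 + 4,959 + 3,093 = 14,093.
Unrounded shares: Vance 91,147.17; Nwosu 14,781.54; Okafor 38,985.04; Becker 61,310.98; Orozco 169,287.94; Sato 105,587.33.
At nearest $50: Vance $91,150; Nwosu $14,800; Okafor $39,000; Becker $61,300; Orozco $169,300; Sato $105,600. Sum = $481,150.
Difference $481,100 − $481,150 = −$50 applied to largest ownership shares (Orozco): Orozco becomes $169,250.

Vance: $91,150 | Nwosu: $14,800 | Okafor: $39,000 | Becker: $61,300 | Orozco: $169,250 | Sato: $105,600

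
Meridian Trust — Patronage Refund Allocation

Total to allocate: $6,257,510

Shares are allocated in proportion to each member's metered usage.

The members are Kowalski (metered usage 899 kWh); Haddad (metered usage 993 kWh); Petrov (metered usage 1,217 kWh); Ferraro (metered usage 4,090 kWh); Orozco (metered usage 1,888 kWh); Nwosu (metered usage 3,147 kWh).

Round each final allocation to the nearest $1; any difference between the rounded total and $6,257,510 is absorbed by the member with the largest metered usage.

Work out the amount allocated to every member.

Sum of metered usage: 12,234.
Pro-rata amounts: Kowalski 899/12,234 × $6,257,510 = 459,825.20; Haddad 993/12,234 × $6,257,510 = 507,904.81; Petrov 1,217/12,234 × $6,257,510 = 622,477.49; Ferraro 4,090/12,234 × $6,257,510 = 2,091,974.49; Orozco 1,888/12,234 × $6,257,510 = 965,684.07; Nwosu 3,147/12,234 × $6,257,510 = 1,609,643.94.
At nearest $1: Kowalski $459,825; Haddad $507,905; Petrov $622,477; Ferraro $2,091,974; Orozco $965,684; Nwosu $1,609,644. Sum = $6,257,509.
Difference $6,257,510 − $6,257,509 = +$1 applied to largest metered usage (Ferraro): Ferraro becomes $2,091,975.

Kowalski: $459,825; Haddad: $507,905; Petrov: $622,477; Ferraro: $2,091,975; Orozco: $965,684; Nwosu: $1,609,644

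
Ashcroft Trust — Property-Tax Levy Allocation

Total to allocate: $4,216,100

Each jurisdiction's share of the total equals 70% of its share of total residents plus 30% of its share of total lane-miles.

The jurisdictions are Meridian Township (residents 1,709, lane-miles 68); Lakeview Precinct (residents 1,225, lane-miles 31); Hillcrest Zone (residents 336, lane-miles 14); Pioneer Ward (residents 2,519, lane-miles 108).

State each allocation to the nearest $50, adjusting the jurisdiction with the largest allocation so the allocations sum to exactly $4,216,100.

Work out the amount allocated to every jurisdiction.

Meridian Township: $1,260,450 | Lakeview Precinct: $801,950 | Hillcrest Zone: $251,400 | Pioneer Ward: $1,902,300

Totals — residents 5,789, lane-miles 221.
Blended shares (70% residents + 30% lane-miles): Meridian Township 0.2990; Lakeview Precinct 0.1902; Hillcrest Zone 0.0596; Pioneer Ward 0.4512.
Unrounded shares: Meridian Township 1,260,437.82; Lakeview Precinct 801,932.59; Hillcrest Zone 251,419.97; Pioneer Ward 1,902,309.62.
At nearest $50: Meridian Township $1,260,450; Lakeview Precinct $801,950; Hillcrest Zone $251,400; Pioneer Ward $1,902,300. Sum = $4,216,100.
Rounded total matches; no reconciliation needed.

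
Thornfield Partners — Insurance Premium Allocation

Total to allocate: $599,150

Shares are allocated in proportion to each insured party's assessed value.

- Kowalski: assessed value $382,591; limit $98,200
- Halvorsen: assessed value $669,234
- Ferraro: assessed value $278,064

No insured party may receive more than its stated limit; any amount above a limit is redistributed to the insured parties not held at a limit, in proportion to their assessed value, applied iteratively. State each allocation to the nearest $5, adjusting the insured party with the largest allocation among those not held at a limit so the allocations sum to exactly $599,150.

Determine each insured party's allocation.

Kowalski: $98,200 · Halvorsen: $353,905 · Ferraro: $147,045

Sum of assessed value: 1,329,889.
Pro-rata shares before constraints: Kowalski 172,367.32; Halvorsen 301,507.53; Ferraro 125,275.15.
Cap binds for Kowalski ($98,200); residual $500,950 reallocated over remaining assessed value 947,298.
Shares after redistribution: Halvorsen 353,904.23 → $353,905; Ferraro 147,045.77 → $147,045.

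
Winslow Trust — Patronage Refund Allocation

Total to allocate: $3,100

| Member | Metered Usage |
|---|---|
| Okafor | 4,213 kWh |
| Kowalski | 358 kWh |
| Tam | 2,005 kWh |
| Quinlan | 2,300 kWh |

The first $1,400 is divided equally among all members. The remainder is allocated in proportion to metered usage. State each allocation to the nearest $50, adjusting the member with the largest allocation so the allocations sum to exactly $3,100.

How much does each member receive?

Okafor: $1,150 | Kowalski: $400 | Tam: $750 | Quinlan: $800

Equal tier: $1,400 ÷ 4 = $350 apiece.
Remainder $1,700 by metered usage (total 8,876): Okafor 806.91 → $800; Kowalski 68.57 → $50; Tam 384.01 → $400; Quinlan 440.51 → $450.
Totals: Okafor $350 + $800 = $1,150; Kowalski $350 + $50 = $400; Tam $350 + $400 = $750; Quinlan $350 + $450 = $800.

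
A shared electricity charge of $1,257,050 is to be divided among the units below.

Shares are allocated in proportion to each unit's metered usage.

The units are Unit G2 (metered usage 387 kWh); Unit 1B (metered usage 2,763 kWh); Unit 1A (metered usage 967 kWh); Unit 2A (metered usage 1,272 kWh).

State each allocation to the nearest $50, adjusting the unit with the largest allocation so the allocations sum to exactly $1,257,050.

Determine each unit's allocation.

Sum of metered usage: 5,389.
Unrounded shares: Unit G2 387/5,389 × $1,257,050 = 90,272.47; Unit 1B 2,763/5,389 × $1,257,050 = 644,503.46; Unit 1A 967/5,389 × $1,257,050 = 225,564.55; Unit 2A 1,272/5,389 × $1,257,050 = 296,709.52.
After rounding ($50): Unit G2 $90,250; Unit 1B $644,500; Unit 1A $225,550; Unit 2A $296,700. Sum = $1,257,000.
Difference $1,257,050 − $1,257,000 = +$50 applied to largest allocation (Unit 1B): Unit 1B becomes $644,550.

Unit G2: $90,250; Unit 1B: $644,550; Unit 1A: $225,550; Unit 2A: $296,700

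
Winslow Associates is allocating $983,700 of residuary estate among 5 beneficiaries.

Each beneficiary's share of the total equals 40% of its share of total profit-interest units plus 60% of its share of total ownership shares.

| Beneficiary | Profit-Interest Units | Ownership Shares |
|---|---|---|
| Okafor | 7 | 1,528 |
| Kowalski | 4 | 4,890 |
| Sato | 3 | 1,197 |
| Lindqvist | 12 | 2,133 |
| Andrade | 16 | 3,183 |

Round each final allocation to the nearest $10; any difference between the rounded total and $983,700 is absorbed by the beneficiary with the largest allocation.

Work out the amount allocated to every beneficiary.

Okafor: $135,320 | Kowalski: $260,670 | Sato: $82,740 | Lindqvist: $209,780 | Andrade: $295,190

Profit-interest units total 42; ownership shares total 12,931.
Composite weights (40% profit-interest units + 60% ownership shares): Okafor 0.1376; Kowalski 0.2650; Sato 0.0841; Lindqvist 0.2133; Andrade 0.3001.
Unrounded shares: Okafor 135,323.73; Kowalski 260,672.48; Sato 82,741.34; Lindqvist 209,781.09; Andrade 295,181.36.
At nearest $10: Okafor $135,320; Kowalski $260,670; Sato $82,740; Lindqvist $209,780; Andrade $295,180. Sum = $983,690.
Difference $983,700 − $983,690 = +$10 applied to largest allocation (Andrade): Andrade becomes $295,190.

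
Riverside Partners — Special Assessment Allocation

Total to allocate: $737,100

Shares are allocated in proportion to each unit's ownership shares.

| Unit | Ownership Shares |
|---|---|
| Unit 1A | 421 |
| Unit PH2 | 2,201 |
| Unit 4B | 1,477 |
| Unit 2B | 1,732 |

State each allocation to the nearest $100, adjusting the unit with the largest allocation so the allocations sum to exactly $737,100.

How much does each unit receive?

Sum of ownership shares: 5,831.
Unrounded shares: Unit 1A 421/5,831 × $737,100 = 53,218.85; Unit PH2 2,201/5,831 × $737,100 = 278,229.65; Unit 4B 1,477/5,831 × $737,100 = 186,708.40; Unit 2B 1,732/5,831 × $737,100 = 218,943.10.
Rounded to nearest $100: Unit 1A $53,200; Unit PH2 $278,200; Unit 4B $186,700; Unit 2B $218,900. Sum = $737,000.
Difference $737,100 − $737,000 = +$100 applied to largest allocation (Unit PH2): Unit PH2 becomes $278,300.

Unit 1A: $53,200 · Unit PH2: $278,300 · Unit 4B: $186,700 · Unit 2B: $218,900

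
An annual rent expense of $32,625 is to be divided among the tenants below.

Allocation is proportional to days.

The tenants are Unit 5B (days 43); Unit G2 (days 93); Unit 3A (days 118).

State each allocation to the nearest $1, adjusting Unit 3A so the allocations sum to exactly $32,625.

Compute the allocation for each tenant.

Unit 5B: $5,523; Unit G2: $11,945; Unit 3A: $15,157

Sum of days: 254.
Raw shares: Unit 5B 43/254 × $32,625 = 5,523.13; Unit G2 93/254 × $32,625 = 11,945.37; Unit 3A 118/254 × $32,625 = 15,156.496.
After rounding ($1): Unit 5B $5,523; Unit G2 $11,945; Unit 3A $15,156. Sum = $32,624.
Difference $32,625 − $32,624 = +$1 applied to Unit 3A: Unit 3A becomes $15,157.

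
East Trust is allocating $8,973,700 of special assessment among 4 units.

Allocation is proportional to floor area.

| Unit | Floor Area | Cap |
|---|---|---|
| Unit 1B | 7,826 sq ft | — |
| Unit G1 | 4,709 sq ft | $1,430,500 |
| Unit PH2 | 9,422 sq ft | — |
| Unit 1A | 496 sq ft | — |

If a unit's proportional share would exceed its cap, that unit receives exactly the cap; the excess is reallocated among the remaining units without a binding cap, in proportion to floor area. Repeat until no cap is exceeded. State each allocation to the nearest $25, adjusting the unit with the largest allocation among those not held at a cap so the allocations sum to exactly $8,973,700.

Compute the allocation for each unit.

Floor area total: 22,453.
Unconstrained shares: Unit 1B 3,127,785.87; Unit G1 1,882,027.05; Unit PH2 3,765,652.76; Unit 1A 198,234.32.
Capped: Unit G1 ($1,430,500); residual $7,543,200 reallocated over remaining floor area 17,744.
Redistributed shares: Unit 1B 3,326,932.10 → $3,326,925; Unit PH2 4,005,411.99 → $4,005,400; Unit 1A 210,855.91 → $210,850.
Rounding difference +$25 applied to Unit PH2 → $4,005,425.

Unit 1B: $3,326,925; Unit G1: $1,430,500; Unit PH2: $4,005,425; Unit 1A: $210,850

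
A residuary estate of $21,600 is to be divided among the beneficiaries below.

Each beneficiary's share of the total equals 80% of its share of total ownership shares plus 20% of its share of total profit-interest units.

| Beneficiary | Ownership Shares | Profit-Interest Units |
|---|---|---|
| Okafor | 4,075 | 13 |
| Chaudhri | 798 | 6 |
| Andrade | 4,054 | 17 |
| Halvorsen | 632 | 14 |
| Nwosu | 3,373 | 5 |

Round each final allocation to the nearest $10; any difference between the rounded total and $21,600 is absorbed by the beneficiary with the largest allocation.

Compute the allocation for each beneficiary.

Okafor: $6,470 | Chaudhri: $1,540 | Andrade: $6,750 | Halvorsen: $1,940 | Nwosu: $4,900

Totals — ownership shares 12,932, profit-interest units 55.
Composite weights (80% ownership shares + 20% profit-interest units): Okafor 0.2994; Chaudhri 0.0712; Andrade 0.3126; Halvorsen 0.0900; Nwosu 0.2268.
Proportional shares: Okafor 6,466.19; Chaudhri 1,537.58; Andrade 6,752.31; Halvorsen 1,944.13; Nwosu 4,899.80.
Rounded to nearest $10: Okafor $6,470; Chaudhri $1,540; Andrade $6,750; Halvorsen $1,940; Nwosu $4,900. Sum = $21,600.
Rounded total matches; no reconciliation needed.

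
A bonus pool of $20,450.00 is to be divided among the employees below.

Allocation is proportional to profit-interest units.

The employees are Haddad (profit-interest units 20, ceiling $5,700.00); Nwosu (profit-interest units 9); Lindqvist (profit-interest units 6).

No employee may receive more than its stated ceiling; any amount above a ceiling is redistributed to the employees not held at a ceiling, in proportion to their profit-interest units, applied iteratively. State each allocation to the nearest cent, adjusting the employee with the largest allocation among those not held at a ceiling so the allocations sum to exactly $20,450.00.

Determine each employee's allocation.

Haddad: $5,700.00 | Nwosu: $8,850.00 | Lindqvist: $5,900.00

Sum of profit-interest units: 35.
Proportional shares (ignoring caps): Haddad 11,685.7143; Nwosu 5,258.5714; Lindqvist 3,505.7143.
Capped: Haddad ($5,700.00); remaining pool $14,750.00 reallocated over remaining profit-interest units 15.
Shares after redistribution: Nwosu 8,850.0000 → $8,850.00; Lindqvist 5,900.0000 → $5,900.00.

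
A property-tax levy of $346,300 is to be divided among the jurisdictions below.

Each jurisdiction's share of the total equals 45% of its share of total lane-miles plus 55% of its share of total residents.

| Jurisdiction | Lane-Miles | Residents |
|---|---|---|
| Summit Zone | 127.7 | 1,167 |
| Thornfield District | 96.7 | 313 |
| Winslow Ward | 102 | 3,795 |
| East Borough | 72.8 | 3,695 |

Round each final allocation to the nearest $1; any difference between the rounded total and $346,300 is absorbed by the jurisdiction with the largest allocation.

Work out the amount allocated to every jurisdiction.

Summit Zone: $74,630 · Thornfield District: $44,395 · Winslow Ward: $120,398 · East Borough: $106,877

Totals — lane-miles 399.2, residents 8,970.
Composite weights (45% lane-miles + 55% residents): Summit Zone 0.2155; Thornfield District 0.1282; Winslow Ward 0.3477; East Borough 0.3086.
Pro-rata amounts: Summit Zone 74,629.58; Thornfield District 44,394.71; Winslow Ward 120,398.91; East Borough 106,876.80.
At nearest $1: Summit Zone $74,630; Thornfield District $44,395; Winslow Ward $120,399; East Borough $106,877. Sum = $346,301.
Difference $346,300 − $346,301 = −$1 applied to largest allocation (Winslow Ward): Winslow Ward becomes $120,398.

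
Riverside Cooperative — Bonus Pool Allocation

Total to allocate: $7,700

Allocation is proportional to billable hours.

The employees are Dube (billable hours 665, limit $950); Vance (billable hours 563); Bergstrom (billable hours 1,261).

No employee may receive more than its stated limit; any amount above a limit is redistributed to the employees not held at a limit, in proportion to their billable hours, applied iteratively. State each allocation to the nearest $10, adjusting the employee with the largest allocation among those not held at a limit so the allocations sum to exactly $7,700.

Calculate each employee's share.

Dube: $950 | Vance: $2,080 | Bergstrom: $4,670

Total billable hours = 2,489.
Pro-rata shares before constraints: Dube 2,057.25; Vance 1,741.70; Bergstrom 3,901.04.
Capped: Dube ($950); balance $6,750 reallocated over remaining billable hours 1,824.
Redistributed shares: Vance 2,083.47 → $2,080; Bergstrom 4,666.53 → $4,670.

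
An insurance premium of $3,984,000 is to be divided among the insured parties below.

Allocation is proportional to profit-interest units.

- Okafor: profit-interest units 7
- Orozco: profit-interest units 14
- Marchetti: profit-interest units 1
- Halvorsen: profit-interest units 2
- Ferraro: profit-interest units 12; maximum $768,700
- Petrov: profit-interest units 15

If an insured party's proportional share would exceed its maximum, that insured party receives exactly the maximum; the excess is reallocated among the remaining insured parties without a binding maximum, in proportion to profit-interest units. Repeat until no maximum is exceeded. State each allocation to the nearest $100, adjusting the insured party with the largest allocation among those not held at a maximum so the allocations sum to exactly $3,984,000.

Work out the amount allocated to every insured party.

Profit-interest units total: 51.
Unconstrained shares: Okafor 546,823.53; Orozco 1,093,647.06; Marchetti 78,117.65; Halvorsen 156,235.29; Ferraro 937,411.76; Petrov 1,171,764.71.
Held at cap: Ferraro ($768,700); balance $3,215,300 reallocated over remaining profit-interest units 39.
Remaining shares: Okafor 577,105.13 → $577,100; Orozco 1,154,210.26 → $1,154,200; Marchetti 82,443.59 → $82,400; Halvorsen 164,887.18 → $164,900; Petrov 1,236,653.85 → $1,236,700.

Okafor: $577,100 | Orozco: $1,154,200 | Marchetti: $82,400 | Halvorsen: $164,900 | Ferraro: $768,700 | Petrov: $1,236,700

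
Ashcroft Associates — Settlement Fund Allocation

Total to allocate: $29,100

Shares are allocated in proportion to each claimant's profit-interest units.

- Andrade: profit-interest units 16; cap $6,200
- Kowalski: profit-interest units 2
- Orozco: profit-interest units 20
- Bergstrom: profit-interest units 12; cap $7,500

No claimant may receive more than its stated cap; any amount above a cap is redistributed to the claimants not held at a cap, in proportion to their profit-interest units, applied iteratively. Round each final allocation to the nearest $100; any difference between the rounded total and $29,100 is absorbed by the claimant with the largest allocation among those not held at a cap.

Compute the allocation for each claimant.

Andrade: $6,200 | Kowalski: $1,400 | Orozco: $14,000 | Bergstrom: $7,500

Total profit-interest units = 50.
Proportional shares (ignoring caps): Andrade 9,312.00; Kowalski 1,164.00; Orozco 11,640.00; Bergstrom 6,984.00.
Capped: Andrade ($6,200); residual $22,900 reallocated over remaining profit-interest units 34.
Capped: Bergstrom ($7,500); residual $15,400 reallocated over remaining profit-interest units 22.
Remaining shares: Kowalski 1,400.00 → $1,400; Orozco 14,000.00 → $14,000.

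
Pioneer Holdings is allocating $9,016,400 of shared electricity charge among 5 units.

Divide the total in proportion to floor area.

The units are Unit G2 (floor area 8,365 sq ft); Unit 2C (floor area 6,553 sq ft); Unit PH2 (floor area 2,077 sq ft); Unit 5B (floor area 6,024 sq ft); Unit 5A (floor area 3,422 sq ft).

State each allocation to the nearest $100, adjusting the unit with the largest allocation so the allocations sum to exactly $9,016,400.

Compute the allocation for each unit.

Combined floor area = 26,441.
Unrounded shares: Unit G2 8,365/26,441 × $9,016,400 = 2,852,471.01; Unit 2C 6,553/26,441 × $9,016,400 = 2,234,577.71; Unit PH2 2,077/26,441 × $9,016,400 = 708,258.49; Unit 5B 6,024/26,441 × $9,016,400 = 2,054,188.33; Unit 5A 3,422/26,441 × $9,016,400 = 1,166,904.46.
After rounding ($100): Unit G2 $2,852,500; Unit 2C $2,234,600; Unit PH2 $708,300; Unit 5B $2,054,200; Unit 5A $1,166,900. Sum = $9,016,500.
Difference $9,016,400 − $9,016,500 = −$100 applied to largest allocation (Unit G2): Unit G2 becomes $2,852,400.

Unit G2: $2,852,400 | Unit 2C: $2,234,600 | Unit PH2: $708,300 | Unit 5B: $2,054,200 | Unit 5A: $1,166,900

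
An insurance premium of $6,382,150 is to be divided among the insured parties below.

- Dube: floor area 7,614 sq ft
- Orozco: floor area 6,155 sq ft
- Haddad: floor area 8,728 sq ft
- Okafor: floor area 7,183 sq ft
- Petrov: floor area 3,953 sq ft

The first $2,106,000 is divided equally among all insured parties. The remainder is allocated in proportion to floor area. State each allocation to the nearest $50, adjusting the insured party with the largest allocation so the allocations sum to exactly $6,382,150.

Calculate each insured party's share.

Equal tier: $2,106,000 ÷ 5 = $421,200 apiece.
Remainder $4,276,150 by floor area (total 33,633): Dube 968,055.37 → $968,050; Orozco 782,555.92 → $782,550; Haddad 1,109,690.99 → $1,109,700; Okafor 913,257.38 → $913,250; Petrov 502,590.34 → $502,600.
Totals: Dube $421,200 + $968,050 = $1,389,250; Orozco $421,200 + $782,550 = $1,203,750; Haddad $421,200 + $1,109,700 = $1,530,900; Okafor $421,200 + $913,250 = $1,334,450; Petrov $421,200 + $502,600 = $923,800.

Dube: $1,389,250 | Orozco: $1,203,750 | Haddad: $1,530,900 | Okafor: $1,334,450 | Petrov: $923,800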